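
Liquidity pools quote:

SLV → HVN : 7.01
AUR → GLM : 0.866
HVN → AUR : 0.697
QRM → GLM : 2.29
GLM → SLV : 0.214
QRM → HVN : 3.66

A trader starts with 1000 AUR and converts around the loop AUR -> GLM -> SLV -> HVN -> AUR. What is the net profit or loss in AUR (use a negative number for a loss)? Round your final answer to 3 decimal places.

1000 AUR × 0.866 = 866 GLM
866 GLM × 0.214 = 185.324 SLV
185.324 SLV × 7.01 = 1299.12124 HVN
1299.12124 HVN × 0.697 = 905.48750428 AUR
Net change: 905.48750428 − 1000 = -94.51249572 AUR

-94.512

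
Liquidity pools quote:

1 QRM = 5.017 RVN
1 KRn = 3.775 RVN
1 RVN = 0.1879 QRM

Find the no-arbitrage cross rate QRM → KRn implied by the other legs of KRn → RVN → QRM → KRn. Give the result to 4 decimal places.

1.4098

Known legs of the cycle: 3.775 × 0.1879 = 0.7093225
For no arbitrage the full-cycle product must be 1, so the missing rate is 1 / 0.7093225 ≈ 1.409796.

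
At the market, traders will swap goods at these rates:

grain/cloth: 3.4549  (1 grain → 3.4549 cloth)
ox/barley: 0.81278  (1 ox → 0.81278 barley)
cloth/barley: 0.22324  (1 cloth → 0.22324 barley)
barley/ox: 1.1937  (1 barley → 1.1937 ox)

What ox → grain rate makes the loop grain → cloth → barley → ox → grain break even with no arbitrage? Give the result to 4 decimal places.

1.0862

Known legs of the cycle: 3.4549 × 0.22324 × 1.1937 = 0.9206672383812
For no arbitrage the full-cycle product must be 1, so the missing rate is 1 / 0.9206672383812 ≈ 1.086169.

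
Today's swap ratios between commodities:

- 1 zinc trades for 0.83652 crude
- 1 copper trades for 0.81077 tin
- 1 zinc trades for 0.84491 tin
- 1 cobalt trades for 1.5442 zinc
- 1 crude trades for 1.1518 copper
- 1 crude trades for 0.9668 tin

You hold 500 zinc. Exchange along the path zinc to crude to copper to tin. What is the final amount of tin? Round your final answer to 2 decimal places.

390.59

500 zinc × 0.83652 = 418.26 crude
418.26 crude × 1.1518 = 481.751868 copper
481.751868 copper × 0.81077 = 390.58996201836 tin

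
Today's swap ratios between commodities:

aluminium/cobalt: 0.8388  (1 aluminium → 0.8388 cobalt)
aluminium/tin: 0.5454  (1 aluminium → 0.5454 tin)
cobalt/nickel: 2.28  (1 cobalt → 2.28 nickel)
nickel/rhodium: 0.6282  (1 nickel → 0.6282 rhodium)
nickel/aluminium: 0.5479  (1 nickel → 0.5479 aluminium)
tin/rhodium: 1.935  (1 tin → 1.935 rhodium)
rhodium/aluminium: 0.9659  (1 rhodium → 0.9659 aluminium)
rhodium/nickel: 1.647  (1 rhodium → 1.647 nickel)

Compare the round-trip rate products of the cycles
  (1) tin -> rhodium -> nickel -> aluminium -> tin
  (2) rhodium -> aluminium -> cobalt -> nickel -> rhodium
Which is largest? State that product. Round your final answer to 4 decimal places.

(1) 1.935 × 1.647 × 0.5479 × 0.5454 = 0.95234
(2) 0.9659 × 0.8388 × 2.28 × 0.6282 = 1.16044
Highest is cycle (2) at 1.1604 (>1, arbitrage).

1.1604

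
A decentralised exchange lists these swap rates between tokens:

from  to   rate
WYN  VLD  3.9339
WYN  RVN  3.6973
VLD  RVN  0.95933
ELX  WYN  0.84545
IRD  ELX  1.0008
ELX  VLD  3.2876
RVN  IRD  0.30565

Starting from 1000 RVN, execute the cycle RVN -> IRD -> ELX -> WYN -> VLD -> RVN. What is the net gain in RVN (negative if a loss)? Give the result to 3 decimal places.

1000 RVN × 0.30565 = 305.65 IRD
305.65 IRD × 1.0008 = 305.89452 ELX
305.89452 ELX × 0.84545 = 258.618521934 WYN
258.618521934 WYN × 3.9339 = 1017.3794034361626 VLD
1017.3794034361626 VLD × 0.95933 = 976.002583098413867058 RVN
Net change: 976.002583098413867058 − 1000 = -23.997416901586132942 RVN

-23.997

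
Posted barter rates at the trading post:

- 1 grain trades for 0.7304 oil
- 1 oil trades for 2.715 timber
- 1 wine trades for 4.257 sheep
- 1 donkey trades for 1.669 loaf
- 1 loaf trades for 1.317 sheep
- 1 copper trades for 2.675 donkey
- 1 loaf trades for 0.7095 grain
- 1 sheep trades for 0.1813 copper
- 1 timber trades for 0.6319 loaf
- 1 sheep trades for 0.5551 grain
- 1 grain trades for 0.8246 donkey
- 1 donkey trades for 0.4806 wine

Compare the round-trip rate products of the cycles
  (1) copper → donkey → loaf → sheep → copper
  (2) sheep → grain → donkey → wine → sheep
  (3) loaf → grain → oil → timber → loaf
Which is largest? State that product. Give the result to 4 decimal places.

1.0660

(1) 2.675 × 1.669 × 1.317 × 0.1813 = 1.06602
(2) 0.5551 × 0.8246 × 0.4806 × 4.257 = 0.93649
(3) 0.7095 × 0.7304 × 2.715 × 0.6319 = 0.88906
Highest is cycle (1) at 1.0660 (>1, arbitrage).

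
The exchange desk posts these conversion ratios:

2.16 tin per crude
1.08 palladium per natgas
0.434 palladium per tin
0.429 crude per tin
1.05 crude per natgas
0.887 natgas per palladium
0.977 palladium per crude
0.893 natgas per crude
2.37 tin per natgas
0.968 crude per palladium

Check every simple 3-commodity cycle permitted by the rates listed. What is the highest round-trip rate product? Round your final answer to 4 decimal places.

0.9336

natgas→palladium→crude→natgas: 1.08 × 0.968 × 0.893 = 0.93358
tin→palladium→natgas→tin: 0.434 × 0.887 × 2.37 = 0.91235
natgas→crude→palladium→natgas: 1.05 × 0.977 × 0.887 = 0.90993
tin→crude→natgas→tin: 0.429 × 0.893 × 2.37 = 0.90794
tin→palladium→crude→tin: 0.434 × 0.968 × 2.16 = 0.90744
Maximum is natgas→palladium→crude→natgas at 0.9336; no arbitrage — every cycle loses value.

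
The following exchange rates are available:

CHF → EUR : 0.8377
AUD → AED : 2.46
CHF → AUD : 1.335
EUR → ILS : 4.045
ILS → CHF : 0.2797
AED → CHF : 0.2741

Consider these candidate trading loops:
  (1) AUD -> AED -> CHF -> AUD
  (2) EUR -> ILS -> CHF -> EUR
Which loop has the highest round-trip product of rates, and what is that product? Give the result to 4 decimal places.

0.9478

(1) 2.46 × 0.2741 × 1.335 = 0.90017
(2) 4.045 × 0.2797 × 0.8377 = 0.94776
Highest is cycle (2) at 0.9478 (≤1, no arbitrage).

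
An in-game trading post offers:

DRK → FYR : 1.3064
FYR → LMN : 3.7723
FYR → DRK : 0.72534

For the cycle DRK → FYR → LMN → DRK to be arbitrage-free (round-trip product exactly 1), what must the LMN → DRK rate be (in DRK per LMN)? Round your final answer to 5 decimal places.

0.20292

Known legs of the cycle: 1.3064 × 3.7723 = 4.92813272
For no arbitrage the full-cycle product must be 1, so the missing rate is 1 / 4.92813272 ≈ 0.2029166.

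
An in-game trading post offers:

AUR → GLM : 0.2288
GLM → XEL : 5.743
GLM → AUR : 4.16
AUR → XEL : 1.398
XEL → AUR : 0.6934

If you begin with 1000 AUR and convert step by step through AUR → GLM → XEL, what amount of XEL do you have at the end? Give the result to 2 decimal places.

1000 AUR × 0.2288 = 228.8 GLM
228.8 GLM × 5.743 = 1313.9984 XEL

1314.00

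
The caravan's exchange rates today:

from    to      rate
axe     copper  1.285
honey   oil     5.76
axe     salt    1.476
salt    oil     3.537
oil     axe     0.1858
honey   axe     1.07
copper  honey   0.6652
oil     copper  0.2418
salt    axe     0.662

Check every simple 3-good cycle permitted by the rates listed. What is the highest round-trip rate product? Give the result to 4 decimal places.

0.9700

oil→axe→salt→oil: 0.1858 × 1.476 × 3.537 = 0.96999
oil→copper→honey→oil: 0.2418 × 0.6652 × 5.76 = 0.92647
honey→axe→copper→honey: 1.07 × 1.285 × 0.6652 = 0.91462
Maximum is oil→axe→salt→oil at 0.9700; no arbitrage — every cycle loses value.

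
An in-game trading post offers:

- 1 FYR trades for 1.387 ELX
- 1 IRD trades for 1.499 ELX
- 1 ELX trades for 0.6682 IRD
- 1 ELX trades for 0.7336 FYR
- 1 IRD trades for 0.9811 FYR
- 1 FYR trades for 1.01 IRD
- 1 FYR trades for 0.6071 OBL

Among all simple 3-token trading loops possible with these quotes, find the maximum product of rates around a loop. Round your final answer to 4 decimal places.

1.1107

IRD→ELX→FYR→IRD: 1.499 × 0.7336 × 1.01 = 1.11066
IRD→FYR→ELX→IRD: 0.9811 × 1.387 × 0.6682 = 0.90928
Maximum is IRD→ELX→FYR→IRD at 1.1107; arbitrage exists.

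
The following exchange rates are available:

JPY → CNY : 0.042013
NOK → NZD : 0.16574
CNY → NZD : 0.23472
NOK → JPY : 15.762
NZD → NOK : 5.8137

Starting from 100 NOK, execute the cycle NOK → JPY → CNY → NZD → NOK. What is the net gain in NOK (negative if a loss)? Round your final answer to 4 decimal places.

100 NOK × 15.762 = 1576.2 JPY
1576.2 JPY × 0.042013 = 66.2208906 CNY
66.2208906 CNY × 0.23472 = 15.543367441632 NZD
15.543367441632 NZD × 5.8137 = 90.3644752954159584 NOK
Net change: 90.3644752954159584 − 100 = -9.6355247045840416 NOK

-9.6355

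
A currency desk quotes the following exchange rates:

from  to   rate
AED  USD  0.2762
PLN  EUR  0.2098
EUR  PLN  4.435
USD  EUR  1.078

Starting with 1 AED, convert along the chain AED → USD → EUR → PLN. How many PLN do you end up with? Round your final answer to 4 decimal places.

1 AED × 0.2762 = 0.2762 USD
0.2762 USD × 1.078 = 0.2977436 EUR
0.2977436 EUR × 4.435 = 1.320492866 PLN

1.3205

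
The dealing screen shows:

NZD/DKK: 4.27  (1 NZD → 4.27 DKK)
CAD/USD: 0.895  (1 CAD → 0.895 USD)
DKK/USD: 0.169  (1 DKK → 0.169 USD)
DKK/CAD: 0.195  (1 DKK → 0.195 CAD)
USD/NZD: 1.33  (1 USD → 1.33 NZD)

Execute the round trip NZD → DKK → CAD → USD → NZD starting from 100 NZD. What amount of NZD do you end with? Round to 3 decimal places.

99.114

100 NZD × 4.27 = 427 DKK
427 DKK × 0.195 = 83.265 CAD
83.265 CAD × 0.895 = 74.522175 USD
74.522175 USD × 1.33 = 99.11449275 NZD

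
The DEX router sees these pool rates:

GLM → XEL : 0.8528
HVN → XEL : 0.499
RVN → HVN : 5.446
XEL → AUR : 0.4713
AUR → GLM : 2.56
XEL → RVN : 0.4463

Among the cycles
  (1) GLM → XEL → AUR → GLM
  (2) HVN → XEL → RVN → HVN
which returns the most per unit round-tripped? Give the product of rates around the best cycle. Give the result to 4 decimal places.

(1) 0.8528 × 0.4713 × 2.56 = 1.02893
(2) 0.499 × 0.4463 × 5.446 = 1.21284
Highest is cycle (2) at 1.2128 (>1, arbitrage).

1.2128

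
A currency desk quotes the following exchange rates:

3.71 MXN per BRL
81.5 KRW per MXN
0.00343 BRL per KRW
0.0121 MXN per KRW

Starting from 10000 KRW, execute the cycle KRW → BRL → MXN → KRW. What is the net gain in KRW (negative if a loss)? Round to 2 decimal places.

10000 KRW × 0.00343 = 34.3 BRL
34.3 BRL × 3.71 = 127.253 MXN
127.253 MXN × 81.5 = 10371.1195 KRW
Net change: 10371.1195 − 10000 = 371.1195 KRW

371.12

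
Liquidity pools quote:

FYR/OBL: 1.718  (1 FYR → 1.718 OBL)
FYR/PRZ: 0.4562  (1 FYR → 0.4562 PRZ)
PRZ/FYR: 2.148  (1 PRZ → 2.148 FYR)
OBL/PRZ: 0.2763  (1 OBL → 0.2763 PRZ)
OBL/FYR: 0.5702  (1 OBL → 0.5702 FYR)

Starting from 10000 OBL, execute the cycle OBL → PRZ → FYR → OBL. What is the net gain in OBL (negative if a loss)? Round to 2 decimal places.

10000 OBL × 0.2763 = 2763 PRZ
2763 PRZ × 2.148 = 5934.924 FYR
5934.924 FYR × 1.718 = 10196.199432 OBL
Net change: 10196.199432 − 10000 = 196.199432 OBL

196.20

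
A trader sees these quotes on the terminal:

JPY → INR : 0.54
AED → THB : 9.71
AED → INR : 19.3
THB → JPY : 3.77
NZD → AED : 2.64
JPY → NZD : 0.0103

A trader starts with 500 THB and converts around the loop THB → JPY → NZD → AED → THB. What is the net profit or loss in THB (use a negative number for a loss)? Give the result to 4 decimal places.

-2.2953

500 THB × 3.77 = 1885 JPY
1885 JPY × 0.0103 = 19.4155 NZD
19.4155 NZD × 2.64 = 51.25692 AED
51.25692 AED × 9.71 = 497.7046932 THB
Net change: 497.7046932 − 500 = -2.2953068 THB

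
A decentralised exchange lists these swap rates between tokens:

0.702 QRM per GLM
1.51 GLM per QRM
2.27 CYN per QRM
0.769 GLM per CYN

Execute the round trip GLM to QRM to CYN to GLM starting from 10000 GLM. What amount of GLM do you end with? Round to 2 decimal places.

10000 GLM × 0.702 = 7020 QRM
7020 QRM × 2.27 = 15935.4 CYN
15935.4 CYN × 0.769 = 12254.3226 GLM

12254.32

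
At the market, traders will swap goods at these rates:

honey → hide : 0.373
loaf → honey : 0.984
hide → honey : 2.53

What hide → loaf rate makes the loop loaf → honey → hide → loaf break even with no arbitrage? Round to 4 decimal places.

2.7246

Known legs of the cycle: 0.984 × 0.373 = 0.367032
For no arbitrage the full-cycle product must be 1, so the missing rate is 1 / 0.367032 ≈ 2.724558.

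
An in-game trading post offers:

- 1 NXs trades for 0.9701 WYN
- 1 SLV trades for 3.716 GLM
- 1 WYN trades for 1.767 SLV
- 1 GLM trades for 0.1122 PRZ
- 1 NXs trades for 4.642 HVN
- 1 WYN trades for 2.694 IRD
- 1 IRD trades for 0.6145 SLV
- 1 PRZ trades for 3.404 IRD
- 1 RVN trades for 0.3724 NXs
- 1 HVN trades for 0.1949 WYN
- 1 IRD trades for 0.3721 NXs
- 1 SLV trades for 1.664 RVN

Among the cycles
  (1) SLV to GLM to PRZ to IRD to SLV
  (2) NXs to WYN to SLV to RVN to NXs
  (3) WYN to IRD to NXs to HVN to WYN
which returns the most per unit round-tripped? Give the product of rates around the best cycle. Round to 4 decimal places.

(1) 3.716 × 0.1122 × 3.404 × 0.6145 = 0.87213
(2) 0.9701 × 1.767 × 1.664 × 0.3724 = 1.06222
(3) 2.694 × 0.3721 × 4.642 × 0.1949 = 0.90693
Highest is cycle (2) at 1.0622 (>1, arbitrage).

1.0622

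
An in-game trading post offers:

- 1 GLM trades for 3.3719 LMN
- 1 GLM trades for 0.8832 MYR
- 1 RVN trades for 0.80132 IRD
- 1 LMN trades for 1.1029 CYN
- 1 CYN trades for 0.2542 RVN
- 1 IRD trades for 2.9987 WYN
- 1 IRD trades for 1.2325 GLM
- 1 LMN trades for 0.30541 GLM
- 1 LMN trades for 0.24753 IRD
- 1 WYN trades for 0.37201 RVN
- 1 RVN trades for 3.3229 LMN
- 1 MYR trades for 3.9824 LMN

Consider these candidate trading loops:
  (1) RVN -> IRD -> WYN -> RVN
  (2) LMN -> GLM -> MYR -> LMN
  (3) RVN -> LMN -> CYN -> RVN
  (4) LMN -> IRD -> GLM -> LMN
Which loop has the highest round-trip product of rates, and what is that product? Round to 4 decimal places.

1.0742

(1) 0.80132 × 2.9987 × 0.37201 = 0.89391
(2) 0.30541 × 0.8832 × 3.9824 = 1.07421
(3) 3.3229 × 1.1029 × 0.2542 = 0.93160
(4) 0.24753 × 1.2325 × 3.3719 = 1.02870
Highest is cycle (2) at 1.0742 (>1, arbitrage).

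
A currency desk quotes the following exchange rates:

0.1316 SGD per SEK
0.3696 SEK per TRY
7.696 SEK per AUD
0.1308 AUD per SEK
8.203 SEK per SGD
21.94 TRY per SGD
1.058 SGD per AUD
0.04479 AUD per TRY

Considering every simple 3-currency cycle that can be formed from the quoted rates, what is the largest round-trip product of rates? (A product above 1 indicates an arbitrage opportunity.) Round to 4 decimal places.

AUD→SGD→SEK→AUD: 1.058 × 8.203 × 0.1308 = 1.13518
SEK→SGD→TRY→SEK: 0.1316 × 21.94 × 0.3696 = 1.06715
AUD→SGD→TRY→AUD: 1.058 × 21.94 × 0.04479 = 1.03969
Maximum is AUD→SGD→SEK→AUD at 1.1352; arbitrage exists.

1.1352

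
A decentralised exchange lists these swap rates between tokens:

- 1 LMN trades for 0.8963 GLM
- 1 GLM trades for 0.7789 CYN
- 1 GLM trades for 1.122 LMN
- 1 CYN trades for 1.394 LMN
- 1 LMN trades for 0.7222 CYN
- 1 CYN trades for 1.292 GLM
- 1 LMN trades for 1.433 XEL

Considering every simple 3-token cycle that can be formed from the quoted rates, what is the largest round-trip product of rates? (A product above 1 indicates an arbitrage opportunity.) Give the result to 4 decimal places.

LMN→CYN→GLM→LMN: 0.7222 × 1.292 × 1.122 = 1.04692
LMN→GLM→CYN→LMN: 0.8963 × 0.7789 × 1.394 = 0.97319
Maximum is LMN→CYN→GLM→LMN at 1.0469; arbitrage exists.

1.0469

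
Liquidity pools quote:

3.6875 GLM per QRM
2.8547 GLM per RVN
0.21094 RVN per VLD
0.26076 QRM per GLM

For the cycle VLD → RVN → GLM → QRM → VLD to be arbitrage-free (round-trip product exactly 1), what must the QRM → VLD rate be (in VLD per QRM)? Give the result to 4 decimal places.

Known legs of the cycle: 0.21094 × 2.8547 × 0.26076 = 0.15702195819768
For no arbitrage the full-cycle product must be 1, so the missing rate is 1 / 0.15702195819768 ≈ 6.368536.

6.3685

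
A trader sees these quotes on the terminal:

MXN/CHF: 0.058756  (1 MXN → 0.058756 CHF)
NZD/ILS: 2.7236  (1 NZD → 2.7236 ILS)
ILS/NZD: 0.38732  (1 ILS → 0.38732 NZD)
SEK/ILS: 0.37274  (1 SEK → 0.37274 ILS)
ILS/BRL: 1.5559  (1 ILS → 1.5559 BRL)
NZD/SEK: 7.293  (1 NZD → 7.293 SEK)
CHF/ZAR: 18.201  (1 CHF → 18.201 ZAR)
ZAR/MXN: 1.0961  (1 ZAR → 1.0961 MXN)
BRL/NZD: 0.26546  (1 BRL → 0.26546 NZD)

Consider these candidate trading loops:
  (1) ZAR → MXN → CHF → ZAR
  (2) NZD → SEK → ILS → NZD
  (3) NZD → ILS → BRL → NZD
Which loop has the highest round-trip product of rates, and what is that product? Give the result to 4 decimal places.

(1) 1.0961 × 0.058756 × 18.201 = 1.17219
(2) 7.293 × 0.37274 × 0.38732 = 1.05289
(3) 2.7236 × 1.5559 × 0.26546 = 1.12493
Highest is cycle (1) at 1.1722 (>1, arbitrage).

1.1722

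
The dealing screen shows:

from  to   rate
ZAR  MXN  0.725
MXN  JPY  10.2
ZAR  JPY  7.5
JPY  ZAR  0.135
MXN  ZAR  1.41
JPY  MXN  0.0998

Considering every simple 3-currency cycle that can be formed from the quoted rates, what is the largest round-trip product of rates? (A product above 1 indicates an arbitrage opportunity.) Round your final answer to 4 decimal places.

1.0554

MXN→ZAR→JPY→MXN: 1.41 × 7.5 × 0.0998 = 1.05539
MXN→JPY→ZAR→MXN: 10.2 × 0.135 × 0.725 = 0.99833
Maximum is MXN→ZAR→JPY→MXN at 1.0554; arbitrage exists.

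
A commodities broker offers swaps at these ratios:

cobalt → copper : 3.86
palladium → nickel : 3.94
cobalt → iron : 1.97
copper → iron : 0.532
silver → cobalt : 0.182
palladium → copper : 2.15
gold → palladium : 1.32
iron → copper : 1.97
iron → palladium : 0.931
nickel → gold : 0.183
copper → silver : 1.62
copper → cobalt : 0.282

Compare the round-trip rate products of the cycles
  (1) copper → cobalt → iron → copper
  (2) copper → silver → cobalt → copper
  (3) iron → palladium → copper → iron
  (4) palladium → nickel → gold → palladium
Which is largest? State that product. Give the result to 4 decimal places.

(1) 0.282 × 1.97 × 1.97 = 1.09441
(2) 1.62 × 0.182 × 3.86 = 1.13808
(3) 0.931 × 2.15 × 0.532 = 1.06488
(4) 3.94 × 0.183 × 1.32 = 0.95175
Highest is cycle (2) at 1.1381 (>1, arbitrage).

1.1381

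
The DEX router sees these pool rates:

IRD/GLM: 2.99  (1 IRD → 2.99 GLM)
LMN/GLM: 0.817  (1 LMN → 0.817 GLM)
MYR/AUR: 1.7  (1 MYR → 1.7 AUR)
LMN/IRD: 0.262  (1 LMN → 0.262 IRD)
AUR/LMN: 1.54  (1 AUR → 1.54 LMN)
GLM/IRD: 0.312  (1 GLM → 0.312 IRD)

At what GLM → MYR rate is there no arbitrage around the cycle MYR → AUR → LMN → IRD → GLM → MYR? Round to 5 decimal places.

0.48759

Known legs of the cycle: 1.7 × 1.54 × 0.262 × 2.99 = 2.05088884
For no arbitrage the full-cycle product must be 1, so the missing rate is 1 / 2.05088884 ≈ 0.4875935.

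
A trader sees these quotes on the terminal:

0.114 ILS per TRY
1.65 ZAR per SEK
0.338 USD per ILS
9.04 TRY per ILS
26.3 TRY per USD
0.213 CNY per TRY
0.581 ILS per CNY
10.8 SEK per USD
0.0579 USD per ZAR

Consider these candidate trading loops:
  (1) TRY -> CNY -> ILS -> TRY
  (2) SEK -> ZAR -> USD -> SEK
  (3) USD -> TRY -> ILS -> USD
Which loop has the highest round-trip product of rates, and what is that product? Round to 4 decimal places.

(1) 0.213 × 0.581 × 9.04 = 1.11873
(2) 1.65 × 0.0579 × 10.8 = 1.03178
(3) 26.3 × 0.114 × 0.338 = 1.01339
Highest is cycle (1) at 1.1187 (>1, arbitrage).

1.1187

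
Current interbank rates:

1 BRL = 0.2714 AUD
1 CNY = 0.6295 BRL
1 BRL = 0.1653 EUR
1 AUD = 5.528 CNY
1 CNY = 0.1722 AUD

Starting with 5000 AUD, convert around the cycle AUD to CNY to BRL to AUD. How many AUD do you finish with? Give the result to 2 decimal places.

5000 AUD × 5.528 = 27640 CNY
27640 CNY × 0.6295 = 17399.38 BRL
17399.38 BRL × 0.2714 = 4722.191732 AUD

4722.19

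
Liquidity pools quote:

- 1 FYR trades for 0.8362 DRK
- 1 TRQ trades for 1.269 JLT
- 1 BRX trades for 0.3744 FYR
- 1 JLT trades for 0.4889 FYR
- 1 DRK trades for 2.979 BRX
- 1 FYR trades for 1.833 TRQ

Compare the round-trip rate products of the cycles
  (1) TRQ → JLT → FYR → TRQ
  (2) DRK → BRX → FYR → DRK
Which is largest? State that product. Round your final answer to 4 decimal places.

(1) 1.269 × 0.4889 × 1.833 = 1.13722
(2) 2.979 × 0.3744 × 0.8362 = 0.93265
Highest is cycle (1) at 1.1372 (>1, arbitrage).

1.1372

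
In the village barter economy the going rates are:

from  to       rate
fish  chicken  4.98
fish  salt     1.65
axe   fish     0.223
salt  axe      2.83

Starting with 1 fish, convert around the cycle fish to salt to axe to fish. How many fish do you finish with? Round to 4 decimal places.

1.0413

1 fish × 1.65 = 1.65 salt
1.65 salt × 2.83 = 4.6695 axe
4.6695 axe × 0.223 = 1.0412985 fish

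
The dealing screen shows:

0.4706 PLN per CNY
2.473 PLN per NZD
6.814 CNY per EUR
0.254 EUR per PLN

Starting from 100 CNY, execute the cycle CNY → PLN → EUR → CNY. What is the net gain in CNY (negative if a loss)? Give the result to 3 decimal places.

-18.551

100 CNY × 0.4706 = 47.06 PLN
47.06 PLN × 0.254 = 11.95324 EUR
11.95324 EUR × 6.814 = 81.44937736 CNY
Net change: 81.44937736 − 100 = -18.55062264 CNY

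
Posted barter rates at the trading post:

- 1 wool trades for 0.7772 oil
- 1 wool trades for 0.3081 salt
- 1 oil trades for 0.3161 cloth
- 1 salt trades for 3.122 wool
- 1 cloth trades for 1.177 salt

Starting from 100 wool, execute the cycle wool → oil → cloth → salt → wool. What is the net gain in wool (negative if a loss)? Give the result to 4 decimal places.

100 wool × 0.7772 = 77.72 oil
77.72 oil × 0.3161 = 24.567292 cloth
24.567292 cloth × 1.177 = 28.915702684 salt
28.915702684 salt × 3.122 = 90.274823779448 wool
Net change: 90.274823779448 − 100 = -9.725176220552 wool

-9.7252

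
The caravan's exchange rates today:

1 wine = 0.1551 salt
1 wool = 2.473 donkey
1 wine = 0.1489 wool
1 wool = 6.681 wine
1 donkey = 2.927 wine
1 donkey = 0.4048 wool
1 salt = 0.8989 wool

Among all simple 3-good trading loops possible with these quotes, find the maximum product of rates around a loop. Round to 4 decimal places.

1.0778

wool→donkey→wine→wool: 2.473 × 2.927 × 0.1489 = 1.07781
wool→wine→salt→wool: 6.681 × 0.1551 × 0.8989 = 0.93146
Maximum is wool→donkey→wine→wool at 1.0778; arbitrage exists.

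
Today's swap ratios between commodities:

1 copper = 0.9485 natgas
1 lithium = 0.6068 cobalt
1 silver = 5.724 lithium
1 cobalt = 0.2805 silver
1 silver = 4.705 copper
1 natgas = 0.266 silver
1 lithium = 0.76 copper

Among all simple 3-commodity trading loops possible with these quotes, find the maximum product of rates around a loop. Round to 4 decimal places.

copper→natgas→silver→copper: 0.9485 × 0.266 × 4.705 = 1.18708
cobalt→silver→lithium→cobalt: 0.2805 × 5.724 × 0.6068 = 0.97427
Maximum is copper→natgas→silver→copper at 1.1871; arbitrage exists.

1.1871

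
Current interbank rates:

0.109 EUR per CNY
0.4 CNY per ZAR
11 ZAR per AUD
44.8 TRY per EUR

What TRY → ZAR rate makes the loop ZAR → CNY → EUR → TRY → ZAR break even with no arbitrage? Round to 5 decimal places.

Known legs of the cycle: 0.4 × 0.109 × 44.8 = 1.95328
For no arbitrage the full-cycle product must be 1, so the missing rate is 1 / 1.95328 ≈ 0.5119594.

0.51196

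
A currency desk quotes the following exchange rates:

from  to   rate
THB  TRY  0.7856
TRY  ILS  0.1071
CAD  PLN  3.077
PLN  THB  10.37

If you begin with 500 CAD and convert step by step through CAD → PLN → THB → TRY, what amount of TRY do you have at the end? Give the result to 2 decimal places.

500 CAD × 3.077 = 1538.5 PLN
1538.5 PLN × 10.37 = 15954.245 THB
15954.245 THB × 0.7856 = 12533.654872 TRY

12533.65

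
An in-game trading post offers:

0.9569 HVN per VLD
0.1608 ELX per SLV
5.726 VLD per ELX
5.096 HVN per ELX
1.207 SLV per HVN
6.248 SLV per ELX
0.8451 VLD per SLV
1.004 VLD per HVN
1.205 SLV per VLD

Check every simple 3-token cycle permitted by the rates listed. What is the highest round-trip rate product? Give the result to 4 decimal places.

1.1095

ELX→VLD→SLV→ELX: 5.726 × 1.205 × 0.1608 = 1.10949
HVN→SLV→ELX→HVN: 1.207 × 0.1608 × 5.096 = 0.98906
HVN→SLV→VLD→HVN: 1.207 × 0.8451 × 0.9569 = 0.97607
Maximum is ELX→VLD→SLV→ELX at 1.1095; arbitrage exists.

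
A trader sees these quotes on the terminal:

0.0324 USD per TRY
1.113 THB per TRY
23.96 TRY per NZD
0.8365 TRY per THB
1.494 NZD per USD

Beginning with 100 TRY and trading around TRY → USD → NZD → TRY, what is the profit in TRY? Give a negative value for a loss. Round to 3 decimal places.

100 TRY × 0.0324 = 3.24 USD
3.24 USD × 1.494 = 4.84056 NZD
4.84056 NZD × 23.96 = 115.9798176 TRY
Net change: 115.9798176 − 100 = 15.9798176 TRY

15.980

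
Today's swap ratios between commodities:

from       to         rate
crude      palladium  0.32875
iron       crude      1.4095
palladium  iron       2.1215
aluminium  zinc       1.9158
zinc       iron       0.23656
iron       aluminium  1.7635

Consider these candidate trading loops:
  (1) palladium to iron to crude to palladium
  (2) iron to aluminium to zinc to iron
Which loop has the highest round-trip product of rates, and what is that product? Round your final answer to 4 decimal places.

0.9830

(1) 2.1215 × 1.4095 × 0.32875 = 0.98305
(2) 1.7635 × 1.9158 × 0.23656 = 0.79922
Highest is cycle (1) at 0.9830 (≤1, no arbitrage).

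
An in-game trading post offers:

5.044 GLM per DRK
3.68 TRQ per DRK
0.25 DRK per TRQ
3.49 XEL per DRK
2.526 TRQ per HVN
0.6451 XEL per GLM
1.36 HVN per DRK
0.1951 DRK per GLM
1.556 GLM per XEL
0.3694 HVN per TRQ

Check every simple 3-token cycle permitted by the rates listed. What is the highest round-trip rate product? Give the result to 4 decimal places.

XEL→GLM→DRK→XEL: 1.556 × 0.1951 × 3.49 = 1.05948
HVN→TRQ→DRK→HVN: 2.526 × 0.25 × 1.36 = 0.85884
Maximum is XEL→GLM→DRK→XEL at 1.0595; arbitrage exists.

1.0595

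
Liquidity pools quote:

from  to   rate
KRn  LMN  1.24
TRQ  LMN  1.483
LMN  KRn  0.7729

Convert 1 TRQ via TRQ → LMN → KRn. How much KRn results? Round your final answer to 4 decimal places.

1.1462

1 TRQ × 1.483 = 1.483 LMN
1.483 LMN × 0.7729 = 1.1462107 KRn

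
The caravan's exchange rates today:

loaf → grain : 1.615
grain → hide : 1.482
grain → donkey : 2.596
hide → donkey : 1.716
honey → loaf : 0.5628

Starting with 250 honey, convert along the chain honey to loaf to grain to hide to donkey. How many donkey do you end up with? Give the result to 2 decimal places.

250 honey × 0.5628 = 140.7 loaf
140.7 loaf × 1.615 = 227.2305 grain
227.2305 grain × 1.482 = 336.755601 hide
336.755601 hide × 1.716 = 577.872611316 donkey

577.87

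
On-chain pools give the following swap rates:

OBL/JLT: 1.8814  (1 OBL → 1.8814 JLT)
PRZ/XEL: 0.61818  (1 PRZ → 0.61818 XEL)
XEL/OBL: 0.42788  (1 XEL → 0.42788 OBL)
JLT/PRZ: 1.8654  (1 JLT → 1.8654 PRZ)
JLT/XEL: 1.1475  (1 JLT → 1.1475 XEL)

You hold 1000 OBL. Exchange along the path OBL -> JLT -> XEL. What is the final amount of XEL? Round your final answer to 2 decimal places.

1000 OBL × 1.8814 = 1881.4 JLT
1881.4 JLT × 1.1475 = 2158.9065 XEL

2158.91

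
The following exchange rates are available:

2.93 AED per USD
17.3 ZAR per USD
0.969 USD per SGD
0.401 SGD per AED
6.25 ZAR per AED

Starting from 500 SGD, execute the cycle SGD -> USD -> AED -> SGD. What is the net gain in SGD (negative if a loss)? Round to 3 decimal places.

500 SGD × 0.969 = 484.5 USD
484.5 USD × 2.93 = 1419.585 AED
1419.585 AED × 0.401 = 569.253585 SGD
Net change: 569.253585 − 500 = 69.253585 SGD

69.254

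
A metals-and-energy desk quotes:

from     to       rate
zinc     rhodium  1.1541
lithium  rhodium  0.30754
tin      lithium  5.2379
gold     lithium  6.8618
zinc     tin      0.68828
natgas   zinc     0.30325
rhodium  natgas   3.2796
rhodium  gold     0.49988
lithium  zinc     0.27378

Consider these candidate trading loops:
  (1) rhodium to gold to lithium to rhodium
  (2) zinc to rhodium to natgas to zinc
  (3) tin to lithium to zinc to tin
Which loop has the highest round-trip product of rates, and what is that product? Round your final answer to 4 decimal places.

(1) 0.49988 × 6.8618 × 0.30754 = 1.05489
(2) 1.1541 × 3.2796 × 0.30325 = 1.14780
(3) 5.2379 × 0.27378 × 0.68828 = 0.98702
Highest is cycle (2) at 1.1478 (>1, arbitrage).

1.1478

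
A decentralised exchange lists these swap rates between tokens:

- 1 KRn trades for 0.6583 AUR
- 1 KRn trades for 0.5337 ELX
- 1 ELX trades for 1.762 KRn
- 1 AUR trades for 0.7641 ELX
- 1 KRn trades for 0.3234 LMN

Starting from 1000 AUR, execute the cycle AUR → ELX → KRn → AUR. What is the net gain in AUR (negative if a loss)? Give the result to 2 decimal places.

-113.70

1000 AUR × 0.7641 = 764.1 ELX
764.1 ELX × 1.762 = 1346.3442 KRn
1346.3442 KRn × 0.6583 = 886.29838686 AUR
Net change: 886.29838686 − 1000 = -113.70161314 AUR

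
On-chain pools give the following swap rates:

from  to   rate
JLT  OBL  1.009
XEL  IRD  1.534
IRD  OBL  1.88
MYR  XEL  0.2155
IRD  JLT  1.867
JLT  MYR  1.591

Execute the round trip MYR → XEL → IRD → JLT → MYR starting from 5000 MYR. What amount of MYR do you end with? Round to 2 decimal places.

5000 MYR × 0.2155 = 1077.5 XEL
1077.5 XEL × 1.534 = 1652.885 IRD
1652.885 IRD × 1.867 = 3085.936295 JLT
3085.936295 JLT × 1.591 = 4909.724645345 MYR

4909.72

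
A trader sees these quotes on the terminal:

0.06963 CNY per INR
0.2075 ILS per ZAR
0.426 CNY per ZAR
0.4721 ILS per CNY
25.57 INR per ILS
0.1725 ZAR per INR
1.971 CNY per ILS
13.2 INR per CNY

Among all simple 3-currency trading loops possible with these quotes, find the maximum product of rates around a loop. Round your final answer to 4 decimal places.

0.9700

ZAR→CNY→INR→ZAR: 0.426 × 13.2 × 0.1725 = 0.97000
ZAR→ILS→INR→ZAR: 0.2075 × 25.57 × 0.1725 = 0.91525
ILS→INR→CNY→ILS: 25.57 × 0.06963 × 0.4721 = 0.84055
Maximum is ZAR→CNY→INR→ZAR at 0.9700; no arbitrage — every cycle loses value.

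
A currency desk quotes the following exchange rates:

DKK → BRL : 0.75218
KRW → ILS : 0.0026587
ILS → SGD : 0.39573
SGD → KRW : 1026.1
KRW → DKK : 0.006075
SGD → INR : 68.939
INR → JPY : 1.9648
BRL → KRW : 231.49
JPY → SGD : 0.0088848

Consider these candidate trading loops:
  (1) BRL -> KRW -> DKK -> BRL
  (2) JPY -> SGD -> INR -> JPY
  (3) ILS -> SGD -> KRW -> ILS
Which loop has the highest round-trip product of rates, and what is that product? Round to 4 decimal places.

1.2035

(1) 231.49 × 0.006075 × 0.75218 = 1.05779
(2) 0.0088848 × 68.939 × 1.9648 = 1.20346
(3) 0.39573 × 1026.1 × 0.0026587 = 1.07959
Highest is cycle (2) at 1.2035 (>1, arbitrage).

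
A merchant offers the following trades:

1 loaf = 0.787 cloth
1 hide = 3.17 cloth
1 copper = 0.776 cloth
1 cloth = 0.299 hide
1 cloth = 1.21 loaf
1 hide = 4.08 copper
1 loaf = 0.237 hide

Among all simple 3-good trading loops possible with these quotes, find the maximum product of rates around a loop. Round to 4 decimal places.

copper→cloth→hide→copper: 0.776 × 0.299 × 4.08 = 0.94666
loaf→hide→cloth→loaf: 0.237 × 3.17 × 1.21 = 0.90906
Maximum is copper→cloth→hide→copper at 0.9467; no arbitrage — every cycle loses value.

0.9467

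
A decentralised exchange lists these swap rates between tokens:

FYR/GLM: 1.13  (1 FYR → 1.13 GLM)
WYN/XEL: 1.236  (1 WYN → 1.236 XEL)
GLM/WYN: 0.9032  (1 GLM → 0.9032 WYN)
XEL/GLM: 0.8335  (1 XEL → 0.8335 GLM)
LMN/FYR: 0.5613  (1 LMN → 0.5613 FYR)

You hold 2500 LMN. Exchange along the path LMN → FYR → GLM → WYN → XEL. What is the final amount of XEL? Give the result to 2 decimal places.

1770.17

2500 LMN × 0.5613 = 1403.25 FYR
1403.25 FYR × 1.13 = 1585.6725 GLM
1585.6725 GLM × 0.9032 = 1432.179402 WYN
1432.179402 WYN × 1.236 = 1770.173740872 XEL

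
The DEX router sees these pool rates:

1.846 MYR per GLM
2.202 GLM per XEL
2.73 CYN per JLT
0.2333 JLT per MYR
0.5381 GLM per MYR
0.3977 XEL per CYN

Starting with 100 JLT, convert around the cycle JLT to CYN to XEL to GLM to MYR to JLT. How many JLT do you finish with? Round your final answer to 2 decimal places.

102.96

100 JLT × 2.73 = 273 CYN
273 CYN × 0.3977 = 108.5721 XEL
108.5721 XEL × 2.202 = 239.0757642 GLM
239.0757642 GLM × 1.846 = 441.3338607132 MYR
441.3338607132 MYR × 0.2333 = 102.96318970438956 JLT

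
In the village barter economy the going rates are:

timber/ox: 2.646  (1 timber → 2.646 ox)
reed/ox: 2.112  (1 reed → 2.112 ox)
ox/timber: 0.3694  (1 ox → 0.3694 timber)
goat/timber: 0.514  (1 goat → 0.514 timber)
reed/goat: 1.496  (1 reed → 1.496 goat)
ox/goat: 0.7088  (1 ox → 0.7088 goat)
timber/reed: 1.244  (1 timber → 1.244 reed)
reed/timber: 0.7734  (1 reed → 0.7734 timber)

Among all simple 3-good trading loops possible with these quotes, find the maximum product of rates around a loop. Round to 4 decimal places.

0.9705

timber→reed→ox→timber: 1.244 × 2.112 × 0.3694 = 0.97053
timber→ox→goat→timber: 2.646 × 0.7088 × 0.514 = 0.96400
timber→reed→goat→timber: 1.244 × 1.496 × 0.514 = 0.95657
Maximum is timber→reed→ox→timber at 0.9705; no arbitrage — every cycle loses value.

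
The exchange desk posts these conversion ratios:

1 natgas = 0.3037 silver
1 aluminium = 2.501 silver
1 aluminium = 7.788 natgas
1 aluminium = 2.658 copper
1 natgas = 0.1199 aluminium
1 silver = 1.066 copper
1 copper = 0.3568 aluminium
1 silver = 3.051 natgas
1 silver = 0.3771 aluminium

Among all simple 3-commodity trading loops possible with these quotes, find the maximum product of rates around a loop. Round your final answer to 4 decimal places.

0.9513

silver→copper→aluminium→silver: 1.066 × 0.3568 × 2.501 = 0.95125
natgas→aluminium→silver→natgas: 0.1199 × 2.501 × 3.051 = 0.91490
natgas→silver→aluminium→natgas: 0.3037 × 0.3771 × 7.788 = 0.89192
Maximum is silver→copper→aluminium→silver at 0.9513; no arbitrage — every cycle loses value.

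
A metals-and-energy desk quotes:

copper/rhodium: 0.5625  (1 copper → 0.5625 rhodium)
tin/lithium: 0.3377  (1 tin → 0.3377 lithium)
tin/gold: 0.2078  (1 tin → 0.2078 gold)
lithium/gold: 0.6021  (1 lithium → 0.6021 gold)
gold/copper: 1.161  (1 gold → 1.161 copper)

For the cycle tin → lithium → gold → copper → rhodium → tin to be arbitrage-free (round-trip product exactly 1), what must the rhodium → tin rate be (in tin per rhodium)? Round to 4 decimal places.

Known legs of the cycle: 0.3377 × 0.6021 × 1.161 × 0.5625 = 0.132786656083125
For no arbitrage the full-cycle product must be 1, so the missing rate is 1 / 0.132786656083125 ≈ 7.530877.

7.5309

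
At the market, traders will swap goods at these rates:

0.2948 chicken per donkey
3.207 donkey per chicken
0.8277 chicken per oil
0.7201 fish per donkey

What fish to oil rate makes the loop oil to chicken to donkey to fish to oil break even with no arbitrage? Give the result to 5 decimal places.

0.52316

Known legs of the cycle: 0.8277 × 3.207 × 0.7201 = 1.91145785139
For no arbitrage the full-cycle product must be 1, so the missing rate is 1 / 1.91145785139 ≈ 0.5231609.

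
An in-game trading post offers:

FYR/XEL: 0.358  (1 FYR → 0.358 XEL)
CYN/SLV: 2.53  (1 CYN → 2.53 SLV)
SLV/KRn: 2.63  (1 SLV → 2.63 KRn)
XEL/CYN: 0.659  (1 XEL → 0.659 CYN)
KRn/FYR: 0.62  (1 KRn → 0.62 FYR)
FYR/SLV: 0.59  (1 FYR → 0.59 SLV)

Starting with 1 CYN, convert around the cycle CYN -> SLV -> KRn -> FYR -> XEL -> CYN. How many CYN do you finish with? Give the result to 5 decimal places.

0.97328

1 CYN × 2.53 = 2.53 SLV
2.53 SLV × 2.63 = 6.6539 KRn
6.6539 KRn × 0.62 = 4.125418 FYR
4.125418 FYR × 0.358 = 1.476899644 XEL
1.476899644 XEL × 0.659 = 0.973276865396 CYN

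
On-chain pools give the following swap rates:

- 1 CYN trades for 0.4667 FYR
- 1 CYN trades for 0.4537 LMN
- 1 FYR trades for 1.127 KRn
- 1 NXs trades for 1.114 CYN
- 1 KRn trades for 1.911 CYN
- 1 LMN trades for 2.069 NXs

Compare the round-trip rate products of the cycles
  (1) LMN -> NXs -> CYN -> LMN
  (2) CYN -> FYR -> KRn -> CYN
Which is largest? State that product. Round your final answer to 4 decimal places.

1.0457

(1) 2.069 × 1.114 × 0.4537 = 1.04572
(2) 0.4667 × 1.127 × 1.911 = 1.00513
Highest is cycle (1) at 1.0457 (>1, arbitrage).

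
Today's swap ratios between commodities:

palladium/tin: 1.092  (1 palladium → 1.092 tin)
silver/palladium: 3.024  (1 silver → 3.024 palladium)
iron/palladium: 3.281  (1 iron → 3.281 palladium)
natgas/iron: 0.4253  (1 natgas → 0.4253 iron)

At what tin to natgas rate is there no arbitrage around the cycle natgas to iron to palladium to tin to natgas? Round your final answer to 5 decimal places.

Known legs of the cycle: 0.4253 × 3.281 × 1.092 = 1.5237869556
For no arbitrage the full-cycle product must be 1, so the missing rate is 1 / 1.5237869556 ≈ 0.6562597.

0.65626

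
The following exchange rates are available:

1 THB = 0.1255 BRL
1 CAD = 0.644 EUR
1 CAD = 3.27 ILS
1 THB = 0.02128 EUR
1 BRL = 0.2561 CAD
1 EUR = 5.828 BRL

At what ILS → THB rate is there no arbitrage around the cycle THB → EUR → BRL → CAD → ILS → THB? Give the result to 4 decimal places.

9.6283

Known legs of the cycle: 0.02128 × 5.828 × 0.2561 × 3.27 = 0.10386004294848
For no arbitrage the full-cycle product must be 1, so the missing rate is 1 / 0.10386004294848 ≈ 9.628342.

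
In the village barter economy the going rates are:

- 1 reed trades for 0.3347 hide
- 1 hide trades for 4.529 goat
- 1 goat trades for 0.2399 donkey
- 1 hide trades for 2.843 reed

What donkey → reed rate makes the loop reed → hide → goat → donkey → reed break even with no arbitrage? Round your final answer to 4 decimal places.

2.7499

Known legs of the cycle: 0.3347 × 4.529 × 0.2399 = 0.36365392637
For no arbitrage the full-cycle product must be 1, so the missing rate is 1 / 0.36365392637 ≈ 2.749867.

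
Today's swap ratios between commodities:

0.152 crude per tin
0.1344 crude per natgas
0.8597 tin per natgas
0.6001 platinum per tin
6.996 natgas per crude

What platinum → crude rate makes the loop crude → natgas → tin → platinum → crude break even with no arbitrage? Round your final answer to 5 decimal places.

Known legs of the cycle: 6.996 × 0.8597 × 0.6001 = 3.60927816612
For no arbitrage the full-cycle product must be 1, so the missing rate is 1 / 3.60927816612 ≈ 0.2770637.

0.27706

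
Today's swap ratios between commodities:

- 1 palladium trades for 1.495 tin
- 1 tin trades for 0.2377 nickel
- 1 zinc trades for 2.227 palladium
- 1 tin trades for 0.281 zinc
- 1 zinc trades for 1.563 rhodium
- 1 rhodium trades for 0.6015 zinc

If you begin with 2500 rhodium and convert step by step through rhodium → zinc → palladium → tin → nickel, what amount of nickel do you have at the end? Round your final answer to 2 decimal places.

1190.05

2500 rhodium × 0.6015 = 1503.75 zinc
1503.75 zinc × 2.227 = 3348.85125 palladium
3348.85125 palladium × 1.495 = 5006.53261875 tin
5006.53261875 tin × 0.2377 = 1190.052803476875 nickel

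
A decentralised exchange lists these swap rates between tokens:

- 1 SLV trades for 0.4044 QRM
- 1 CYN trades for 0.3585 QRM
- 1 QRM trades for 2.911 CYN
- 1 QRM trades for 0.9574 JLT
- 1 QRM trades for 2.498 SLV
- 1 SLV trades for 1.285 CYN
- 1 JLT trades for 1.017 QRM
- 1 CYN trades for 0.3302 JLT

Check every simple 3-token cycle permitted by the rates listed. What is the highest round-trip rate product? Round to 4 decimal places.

1.1508

QRM→SLV→CYN→QRM: 2.498 × 1.285 × 0.3585 = 1.15076
QRM→CYN→JLT→QRM: 2.911 × 0.3302 × 1.017 = 0.97755
Maximum is QRM→SLV→CYN→QRM at 1.1508; arbitrage exists.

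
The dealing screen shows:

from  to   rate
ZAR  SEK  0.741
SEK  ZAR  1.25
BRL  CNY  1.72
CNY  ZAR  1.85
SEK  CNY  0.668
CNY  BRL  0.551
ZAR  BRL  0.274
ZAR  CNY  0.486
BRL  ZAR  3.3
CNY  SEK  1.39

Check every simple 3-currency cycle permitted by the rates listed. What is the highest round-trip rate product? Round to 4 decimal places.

ZAR→SEK→CNY→ZAR: 0.741 × 0.668 × 1.85 = 0.91573
ZAR→CNY→BRL→ZAR: 0.486 × 0.551 × 3.3 = 0.88369
ZAR→BRL→CNY→ZAR: 0.274 × 1.72 × 1.85 = 0.87187
ZAR→CNY→SEK→ZAR: 0.486 × 1.39 × 1.25 = 0.84443
Maximum is ZAR→SEK→CNY→ZAR at 0.9157; no arbitrage — every cycle loses value.

0.9157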